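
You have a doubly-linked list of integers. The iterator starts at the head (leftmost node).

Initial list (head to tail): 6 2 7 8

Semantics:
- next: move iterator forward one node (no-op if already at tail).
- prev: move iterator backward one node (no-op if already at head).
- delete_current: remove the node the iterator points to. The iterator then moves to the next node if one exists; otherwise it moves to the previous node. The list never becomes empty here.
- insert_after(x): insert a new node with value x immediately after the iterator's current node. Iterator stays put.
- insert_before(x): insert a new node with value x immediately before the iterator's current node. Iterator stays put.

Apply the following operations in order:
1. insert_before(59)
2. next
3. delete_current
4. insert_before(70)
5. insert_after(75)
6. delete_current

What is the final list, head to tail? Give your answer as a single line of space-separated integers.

Answer: 59 6 70 75 8

Derivation:
After 1 (insert_before(59)): list=[59, 6, 2, 7, 8] cursor@6
After 2 (next): list=[59, 6, 2, 7, 8] cursor@2
After 3 (delete_current): list=[59, 6, 7, 8] cursor@7
After 4 (insert_before(70)): list=[59, 6, 70, 7, 8] cursor@7
After 5 (insert_after(75)): list=[59, 6, 70, 7, 75, 8] cursor@7
After 6 (delete_current): list=[59, 6, 70, 75, 8] cursor@75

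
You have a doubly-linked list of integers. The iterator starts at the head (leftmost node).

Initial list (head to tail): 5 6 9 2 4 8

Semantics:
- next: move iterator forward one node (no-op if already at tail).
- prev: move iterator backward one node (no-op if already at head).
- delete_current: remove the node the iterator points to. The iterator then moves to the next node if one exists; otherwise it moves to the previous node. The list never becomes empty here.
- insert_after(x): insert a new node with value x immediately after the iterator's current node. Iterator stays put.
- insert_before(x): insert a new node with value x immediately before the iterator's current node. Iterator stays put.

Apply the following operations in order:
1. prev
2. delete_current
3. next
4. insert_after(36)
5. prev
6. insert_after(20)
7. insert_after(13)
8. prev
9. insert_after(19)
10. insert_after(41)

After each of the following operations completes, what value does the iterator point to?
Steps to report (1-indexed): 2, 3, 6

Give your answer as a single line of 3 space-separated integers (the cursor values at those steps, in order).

After 1 (prev): list=[5, 6, 9, 2, 4, 8] cursor@5
After 2 (delete_current): list=[6, 9, 2, 4, 8] cursor@6
After 3 (next): list=[6, 9, 2, 4, 8] cursor@9
After 4 (insert_after(36)): list=[6, 9, 36, 2, 4, 8] cursor@9
After 5 (prev): list=[6, 9, 36, 2, 4, 8] cursor@6
After 6 (insert_after(20)): list=[6, 20, 9, 36, 2, 4, 8] cursor@6
After 7 (insert_after(13)): list=[6, 13, 20, 9, 36, 2, 4, 8] cursor@6
After 8 (prev): list=[6, 13, 20, 9, 36, 2, 4, 8] cursor@6
After 9 (insert_after(19)): list=[6, 19, 13, 20, 9, 36, 2, 4, 8] cursor@6
After 10 (insert_after(41)): list=[6, 41, 19, 13, 20, 9, 36, 2, 4, 8] cursor@6

Answer: 6 9 6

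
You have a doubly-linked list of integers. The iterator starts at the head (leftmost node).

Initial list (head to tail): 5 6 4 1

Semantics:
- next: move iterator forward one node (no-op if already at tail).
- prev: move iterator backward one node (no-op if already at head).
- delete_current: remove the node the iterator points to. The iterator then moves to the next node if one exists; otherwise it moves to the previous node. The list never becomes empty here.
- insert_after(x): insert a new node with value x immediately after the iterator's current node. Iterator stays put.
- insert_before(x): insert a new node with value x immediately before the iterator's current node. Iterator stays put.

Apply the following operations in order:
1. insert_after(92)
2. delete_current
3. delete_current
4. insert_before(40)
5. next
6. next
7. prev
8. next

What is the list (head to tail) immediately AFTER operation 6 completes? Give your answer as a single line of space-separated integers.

After 1 (insert_after(92)): list=[5, 92, 6, 4, 1] cursor@5
After 2 (delete_current): list=[92, 6, 4, 1] cursor@92
After 3 (delete_current): list=[6, 4, 1] cursor@6
After 4 (insert_before(40)): list=[40, 6, 4, 1] cursor@6
After 5 (next): list=[40, 6, 4, 1] cursor@4
After 6 (next): list=[40, 6, 4, 1] cursor@1

Answer: 40 6 4 1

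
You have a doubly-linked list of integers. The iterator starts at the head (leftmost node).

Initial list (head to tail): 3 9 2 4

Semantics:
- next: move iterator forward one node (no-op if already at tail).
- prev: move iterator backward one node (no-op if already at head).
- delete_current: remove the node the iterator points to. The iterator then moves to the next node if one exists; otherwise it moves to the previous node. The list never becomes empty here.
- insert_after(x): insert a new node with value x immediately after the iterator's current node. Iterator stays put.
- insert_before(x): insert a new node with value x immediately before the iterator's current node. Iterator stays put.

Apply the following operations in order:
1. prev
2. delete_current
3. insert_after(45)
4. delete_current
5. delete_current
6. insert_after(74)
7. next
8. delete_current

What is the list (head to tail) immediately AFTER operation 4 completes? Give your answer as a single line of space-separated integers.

Answer: 45 2 4

Derivation:
After 1 (prev): list=[3, 9, 2, 4] cursor@3
After 2 (delete_current): list=[9, 2, 4] cursor@9
After 3 (insert_after(45)): list=[9, 45, 2, 4] cursor@9
After 4 (delete_current): list=[45, 2, 4] cursor@45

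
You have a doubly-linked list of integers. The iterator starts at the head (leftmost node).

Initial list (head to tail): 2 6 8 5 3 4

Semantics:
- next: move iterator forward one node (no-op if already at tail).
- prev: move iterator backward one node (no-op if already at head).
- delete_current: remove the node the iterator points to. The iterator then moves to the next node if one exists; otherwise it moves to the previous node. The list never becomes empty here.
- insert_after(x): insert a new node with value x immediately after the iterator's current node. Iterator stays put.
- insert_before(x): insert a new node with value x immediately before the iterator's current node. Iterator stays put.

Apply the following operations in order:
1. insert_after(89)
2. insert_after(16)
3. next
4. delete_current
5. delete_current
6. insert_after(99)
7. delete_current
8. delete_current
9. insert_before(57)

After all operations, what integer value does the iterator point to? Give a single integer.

After 1 (insert_after(89)): list=[2, 89, 6, 8, 5, 3, 4] cursor@2
After 2 (insert_after(16)): list=[2, 16, 89, 6, 8, 5, 3, 4] cursor@2
After 3 (next): list=[2, 16, 89, 6, 8, 5, 3, 4] cursor@16
After 4 (delete_current): list=[2, 89, 6, 8, 5, 3, 4] cursor@89
After 5 (delete_current): list=[2, 6, 8, 5, 3, 4] cursor@6
After 6 (insert_after(99)): list=[2, 6, 99, 8, 5, 3, 4] cursor@6
After 7 (delete_current): list=[2, 99, 8, 5, 3, 4] cursor@99
After 8 (delete_current): list=[2, 8, 5, 3, 4] cursor@8
After 9 (insert_before(57)): list=[2, 57, 8, 5, 3, 4] cursor@8

Answer: 8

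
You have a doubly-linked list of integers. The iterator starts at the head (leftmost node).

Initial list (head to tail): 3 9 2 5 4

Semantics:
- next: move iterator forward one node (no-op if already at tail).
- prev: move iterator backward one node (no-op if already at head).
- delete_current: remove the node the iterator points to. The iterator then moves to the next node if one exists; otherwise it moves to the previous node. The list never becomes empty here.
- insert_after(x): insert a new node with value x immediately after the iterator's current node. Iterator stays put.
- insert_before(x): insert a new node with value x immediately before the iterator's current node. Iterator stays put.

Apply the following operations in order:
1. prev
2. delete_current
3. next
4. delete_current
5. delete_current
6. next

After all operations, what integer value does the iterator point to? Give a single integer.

Answer: 4

Derivation:
After 1 (prev): list=[3, 9, 2, 5, 4] cursor@3
After 2 (delete_current): list=[9, 2, 5, 4] cursor@9
After 3 (next): list=[9, 2, 5, 4] cursor@2
After 4 (delete_current): list=[9, 5, 4] cursor@5
After 5 (delete_current): list=[9, 4] cursor@4
After 6 (next): list=[9, 4] cursor@4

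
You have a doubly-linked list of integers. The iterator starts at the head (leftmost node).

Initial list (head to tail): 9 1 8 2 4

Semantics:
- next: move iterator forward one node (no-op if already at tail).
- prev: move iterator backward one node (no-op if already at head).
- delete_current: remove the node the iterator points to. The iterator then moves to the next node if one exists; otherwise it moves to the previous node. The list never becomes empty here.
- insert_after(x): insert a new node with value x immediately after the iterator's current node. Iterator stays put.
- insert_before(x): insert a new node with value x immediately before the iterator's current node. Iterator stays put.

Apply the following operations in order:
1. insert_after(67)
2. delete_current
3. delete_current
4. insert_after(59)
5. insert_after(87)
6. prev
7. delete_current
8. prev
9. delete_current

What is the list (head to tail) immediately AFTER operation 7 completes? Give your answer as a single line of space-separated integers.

After 1 (insert_after(67)): list=[9, 67, 1, 8, 2, 4] cursor@9
After 2 (delete_current): list=[67, 1, 8, 2, 4] cursor@67
After 3 (delete_current): list=[1, 8, 2, 4] cursor@1
After 4 (insert_after(59)): list=[1, 59, 8, 2, 4] cursor@1
After 5 (insert_after(87)): list=[1, 87, 59, 8, 2, 4] cursor@1
After 6 (prev): list=[1, 87, 59, 8, 2, 4] cursor@1
After 7 (delete_current): list=[87, 59, 8, 2, 4] cursor@87

Answer: 87 59 8 2 4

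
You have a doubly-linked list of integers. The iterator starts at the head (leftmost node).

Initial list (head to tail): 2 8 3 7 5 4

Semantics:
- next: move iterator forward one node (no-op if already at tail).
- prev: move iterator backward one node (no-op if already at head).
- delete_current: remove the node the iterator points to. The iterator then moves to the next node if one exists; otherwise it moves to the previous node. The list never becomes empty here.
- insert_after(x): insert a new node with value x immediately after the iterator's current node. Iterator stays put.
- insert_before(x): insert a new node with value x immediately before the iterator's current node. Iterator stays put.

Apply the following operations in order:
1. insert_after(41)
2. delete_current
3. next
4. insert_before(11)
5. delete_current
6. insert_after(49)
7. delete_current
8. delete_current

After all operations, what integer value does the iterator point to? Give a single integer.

After 1 (insert_after(41)): list=[2, 41, 8, 3, 7, 5, 4] cursor@2
After 2 (delete_current): list=[41, 8, 3, 7, 5, 4] cursor@41
After 3 (next): list=[41, 8, 3, 7, 5, 4] cursor@8
After 4 (insert_before(11)): list=[41, 11, 8, 3, 7, 5, 4] cursor@8
After 5 (delete_current): list=[41, 11, 3, 7, 5, 4] cursor@3
After 6 (insert_after(49)): list=[41, 11, 3, 49, 7, 5, 4] cursor@3
After 7 (delete_current): list=[41, 11, 49, 7, 5, 4] cursor@49
After 8 (delete_current): list=[41, 11, 7, 5, 4] cursor@7

Answer: 7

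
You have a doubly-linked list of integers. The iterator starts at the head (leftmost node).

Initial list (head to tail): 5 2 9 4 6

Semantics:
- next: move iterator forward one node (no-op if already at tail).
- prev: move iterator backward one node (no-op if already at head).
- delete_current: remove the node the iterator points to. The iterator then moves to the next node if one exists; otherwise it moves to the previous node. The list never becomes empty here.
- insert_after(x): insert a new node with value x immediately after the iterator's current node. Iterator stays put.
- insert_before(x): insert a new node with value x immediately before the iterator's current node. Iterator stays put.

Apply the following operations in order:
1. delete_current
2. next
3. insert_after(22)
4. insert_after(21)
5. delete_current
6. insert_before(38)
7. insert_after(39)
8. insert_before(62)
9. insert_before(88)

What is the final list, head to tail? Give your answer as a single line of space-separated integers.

Answer: 2 38 62 88 21 39 22 4 6

Derivation:
After 1 (delete_current): list=[2, 9, 4, 6] cursor@2
After 2 (next): list=[2, 9, 4, 6] cursor@9
After 3 (insert_after(22)): list=[2, 9, 22, 4, 6] cursor@9
After 4 (insert_after(21)): list=[2, 9, 21, 22, 4, 6] cursor@9
After 5 (delete_current): list=[2, 21, 22, 4, 6] cursor@21
After 6 (insert_before(38)): list=[2, 38, 21, 22, 4, 6] cursor@21
After 7 (insert_after(39)): list=[2, 38, 21, 39, 22, 4, 6] cursor@21
After 8 (insert_before(62)): list=[2, 38, 62, 21, 39, 22, 4, 6] cursor@21
After 9 (insert_before(88)): list=[2, 38, 62, 88, 21, 39, 22, 4, 6] cursor@21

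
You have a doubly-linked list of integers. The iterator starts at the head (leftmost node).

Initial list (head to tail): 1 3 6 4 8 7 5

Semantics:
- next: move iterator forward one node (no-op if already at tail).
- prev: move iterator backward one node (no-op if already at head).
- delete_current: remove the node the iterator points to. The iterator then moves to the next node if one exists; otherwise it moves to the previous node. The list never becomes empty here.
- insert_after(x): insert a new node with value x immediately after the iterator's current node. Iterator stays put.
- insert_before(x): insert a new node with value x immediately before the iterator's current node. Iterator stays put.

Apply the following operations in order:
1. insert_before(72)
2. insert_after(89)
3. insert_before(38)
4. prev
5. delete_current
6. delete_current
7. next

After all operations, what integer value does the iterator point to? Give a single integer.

Answer: 3

Derivation:
After 1 (insert_before(72)): list=[72, 1, 3, 6, 4, 8, 7, 5] cursor@1
After 2 (insert_after(89)): list=[72, 1, 89, 3, 6, 4, 8, 7, 5] cursor@1
After 3 (insert_before(38)): list=[72, 38, 1, 89, 3, 6, 4, 8, 7, 5] cursor@1
After 4 (prev): list=[72, 38, 1, 89, 3, 6, 4, 8, 7, 5] cursor@38
After 5 (delete_current): list=[72, 1, 89, 3, 6, 4, 8, 7, 5] cursor@1
After 6 (delete_current): list=[72, 89, 3, 6, 4, 8, 7, 5] cursor@89
After 7 (next): list=[72, 89, 3, 6, 4, 8, 7, 5] cursor@3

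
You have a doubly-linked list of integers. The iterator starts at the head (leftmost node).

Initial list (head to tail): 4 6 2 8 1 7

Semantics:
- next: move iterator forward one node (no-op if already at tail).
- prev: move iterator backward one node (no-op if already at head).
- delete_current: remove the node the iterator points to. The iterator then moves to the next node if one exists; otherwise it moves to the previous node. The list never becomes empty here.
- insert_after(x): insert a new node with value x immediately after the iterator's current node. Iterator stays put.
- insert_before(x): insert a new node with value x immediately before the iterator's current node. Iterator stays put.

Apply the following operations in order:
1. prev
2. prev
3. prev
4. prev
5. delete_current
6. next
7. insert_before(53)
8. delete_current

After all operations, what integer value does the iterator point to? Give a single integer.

Answer: 8

Derivation:
After 1 (prev): list=[4, 6, 2, 8, 1, 7] cursor@4
After 2 (prev): list=[4, 6, 2, 8, 1, 7] cursor@4
After 3 (prev): list=[4, 6, 2, 8, 1, 7] cursor@4
After 4 (prev): list=[4, 6, 2, 8, 1, 7] cursor@4
After 5 (delete_current): list=[6, 2, 8, 1, 7] cursor@6
After 6 (next): list=[6, 2, 8, 1, 7] cursor@2
After 7 (insert_before(53)): list=[6, 53, 2, 8, 1, 7] cursor@2
After 8 (delete_current): list=[6, 53, 8, 1, 7] cursor@8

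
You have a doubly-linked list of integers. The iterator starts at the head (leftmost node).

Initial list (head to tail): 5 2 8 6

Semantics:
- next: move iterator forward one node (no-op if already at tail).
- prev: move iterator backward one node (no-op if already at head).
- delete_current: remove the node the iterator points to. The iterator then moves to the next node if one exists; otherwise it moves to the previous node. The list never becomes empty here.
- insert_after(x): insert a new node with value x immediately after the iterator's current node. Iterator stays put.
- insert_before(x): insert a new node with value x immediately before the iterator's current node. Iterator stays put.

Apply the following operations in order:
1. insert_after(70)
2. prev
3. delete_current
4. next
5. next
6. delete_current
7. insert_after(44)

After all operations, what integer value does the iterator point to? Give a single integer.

Answer: 6

Derivation:
After 1 (insert_after(70)): list=[5, 70, 2, 8, 6] cursor@5
After 2 (prev): list=[5, 70, 2, 8, 6] cursor@5
After 3 (delete_current): list=[70, 2, 8, 6] cursor@70
After 4 (next): list=[70, 2, 8, 6] cursor@2
After 5 (next): list=[70, 2, 8, 6] cursor@8
After 6 (delete_current): list=[70, 2, 6] cursor@6
After 7 (insert_after(44)): list=[70, 2, 6, 44] cursor@6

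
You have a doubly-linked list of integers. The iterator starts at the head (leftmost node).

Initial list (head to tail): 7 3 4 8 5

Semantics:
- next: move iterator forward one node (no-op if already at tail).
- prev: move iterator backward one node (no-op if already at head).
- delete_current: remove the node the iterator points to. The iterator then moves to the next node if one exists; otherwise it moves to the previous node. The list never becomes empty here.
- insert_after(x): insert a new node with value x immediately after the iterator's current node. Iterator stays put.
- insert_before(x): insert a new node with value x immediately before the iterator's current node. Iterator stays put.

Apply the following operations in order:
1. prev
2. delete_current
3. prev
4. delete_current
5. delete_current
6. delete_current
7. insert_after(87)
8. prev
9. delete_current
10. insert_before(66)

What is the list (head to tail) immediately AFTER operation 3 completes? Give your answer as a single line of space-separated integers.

After 1 (prev): list=[7, 3, 4, 8, 5] cursor@7
After 2 (delete_current): list=[3, 4, 8, 5] cursor@3
After 3 (prev): list=[3, 4, 8, 5] cursor@3

Answer: 3 4 8 5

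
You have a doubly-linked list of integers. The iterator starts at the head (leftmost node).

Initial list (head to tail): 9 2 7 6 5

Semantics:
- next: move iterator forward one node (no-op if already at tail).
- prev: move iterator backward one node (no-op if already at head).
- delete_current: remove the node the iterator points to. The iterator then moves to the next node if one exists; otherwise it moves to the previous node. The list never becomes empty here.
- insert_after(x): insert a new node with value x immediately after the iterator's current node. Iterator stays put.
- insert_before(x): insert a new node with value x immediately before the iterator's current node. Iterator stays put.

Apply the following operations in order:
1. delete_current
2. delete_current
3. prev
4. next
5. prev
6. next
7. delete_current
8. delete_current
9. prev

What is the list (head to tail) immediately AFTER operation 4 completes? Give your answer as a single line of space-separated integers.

Answer: 7 6 5

Derivation:
After 1 (delete_current): list=[2, 7, 6, 5] cursor@2
After 2 (delete_current): list=[7, 6, 5] cursor@7
After 3 (prev): list=[7, 6, 5] cursor@7
After 4 (next): list=[7, 6, 5] cursor@6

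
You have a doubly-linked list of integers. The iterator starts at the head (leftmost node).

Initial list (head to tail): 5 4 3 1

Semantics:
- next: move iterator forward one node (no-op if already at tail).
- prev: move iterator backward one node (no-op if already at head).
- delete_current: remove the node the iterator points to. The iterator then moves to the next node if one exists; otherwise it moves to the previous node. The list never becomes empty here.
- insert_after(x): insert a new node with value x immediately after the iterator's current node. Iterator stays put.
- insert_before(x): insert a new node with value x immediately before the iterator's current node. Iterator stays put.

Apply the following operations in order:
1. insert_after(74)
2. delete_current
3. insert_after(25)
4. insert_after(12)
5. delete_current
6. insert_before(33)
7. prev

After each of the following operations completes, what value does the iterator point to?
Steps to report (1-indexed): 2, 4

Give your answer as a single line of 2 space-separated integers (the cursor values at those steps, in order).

Answer: 74 74

Derivation:
After 1 (insert_after(74)): list=[5, 74, 4, 3, 1] cursor@5
After 2 (delete_current): list=[74, 4, 3, 1] cursor@74
After 3 (insert_after(25)): list=[74, 25, 4, 3, 1] cursor@74
After 4 (insert_after(12)): list=[74, 12, 25, 4, 3, 1] cursor@74
After 5 (delete_current): list=[12, 25, 4, 3, 1] cursor@12
After 6 (insert_before(33)): list=[33, 12, 25, 4, 3, 1] cursor@12
After 7 (prev): list=[33, 12, 25, 4, 3, 1] cursor@33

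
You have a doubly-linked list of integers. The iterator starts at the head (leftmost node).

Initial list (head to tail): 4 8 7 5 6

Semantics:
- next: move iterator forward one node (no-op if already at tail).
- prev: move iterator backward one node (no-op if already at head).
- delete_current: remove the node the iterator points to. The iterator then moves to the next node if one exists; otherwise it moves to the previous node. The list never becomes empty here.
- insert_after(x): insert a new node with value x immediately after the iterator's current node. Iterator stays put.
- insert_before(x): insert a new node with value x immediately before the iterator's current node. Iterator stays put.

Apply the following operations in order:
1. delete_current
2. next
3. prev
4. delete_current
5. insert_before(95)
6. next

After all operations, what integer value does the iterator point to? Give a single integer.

After 1 (delete_current): list=[8, 7, 5, 6] cursor@8
After 2 (next): list=[8, 7, 5, 6] cursor@7
After 3 (prev): list=[8, 7, 5, 6] cursor@8
After 4 (delete_current): list=[7, 5, 6] cursor@7
After 5 (insert_before(95)): list=[95, 7, 5, 6] cursor@7
After 6 (next): list=[95, 7, 5, 6] cursor@5

Answer: 5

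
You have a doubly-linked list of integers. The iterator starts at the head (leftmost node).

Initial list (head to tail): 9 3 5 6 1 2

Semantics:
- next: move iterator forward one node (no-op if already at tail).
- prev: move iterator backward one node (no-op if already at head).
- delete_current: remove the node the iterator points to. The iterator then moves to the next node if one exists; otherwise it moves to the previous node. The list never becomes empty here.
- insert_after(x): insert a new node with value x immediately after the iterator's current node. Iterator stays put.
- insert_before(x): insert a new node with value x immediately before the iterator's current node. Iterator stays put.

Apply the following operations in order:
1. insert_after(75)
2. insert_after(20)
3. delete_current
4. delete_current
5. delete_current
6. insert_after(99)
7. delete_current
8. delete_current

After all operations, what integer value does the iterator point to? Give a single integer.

Answer: 5

Derivation:
After 1 (insert_after(75)): list=[9, 75, 3, 5, 6, 1, 2] cursor@9
After 2 (insert_after(20)): list=[9, 20, 75, 3, 5, 6, 1, 2] cursor@9
After 3 (delete_current): list=[20, 75, 3, 5, 6, 1, 2] cursor@20
After 4 (delete_current): list=[75, 3, 5, 6, 1, 2] cursor@75
After 5 (delete_current): list=[3, 5, 6, 1, 2] cursor@3
After 6 (insert_after(99)): list=[3, 99, 5, 6, 1, 2] cursor@3
After 7 (delete_current): list=[99, 5, 6, 1, 2] cursor@99
After 8 (delete_current): list=[5, 6, 1, 2] cursor@5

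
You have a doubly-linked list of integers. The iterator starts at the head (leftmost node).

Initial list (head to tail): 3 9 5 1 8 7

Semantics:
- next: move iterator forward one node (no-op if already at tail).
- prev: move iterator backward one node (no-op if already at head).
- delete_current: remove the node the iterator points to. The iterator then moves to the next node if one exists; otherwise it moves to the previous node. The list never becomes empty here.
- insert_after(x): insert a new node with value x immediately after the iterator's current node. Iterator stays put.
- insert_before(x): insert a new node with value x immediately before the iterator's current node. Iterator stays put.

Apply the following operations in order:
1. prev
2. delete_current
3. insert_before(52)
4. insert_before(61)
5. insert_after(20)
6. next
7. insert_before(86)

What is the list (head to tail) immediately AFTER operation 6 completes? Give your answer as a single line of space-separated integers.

After 1 (prev): list=[3, 9, 5, 1, 8, 7] cursor@3
After 2 (delete_current): list=[9, 5, 1, 8, 7] cursor@9
After 3 (insert_before(52)): list=[52, 9, 5, 1, 8, 7] cursor@9
After 4 (insert_before(61)): list=[52, 61, 9, 5, 1, 8, 7] cursor@9
After 5 (insert_after(20)): list=[52, 61, 9, 20, 5, 1, 8, 7] cursor@9
After 6 (next): list=[52, 61, 9, 20, 5, 1, 8, 7] cursor@20

Answer: 52 61 9 20 5 1 8 7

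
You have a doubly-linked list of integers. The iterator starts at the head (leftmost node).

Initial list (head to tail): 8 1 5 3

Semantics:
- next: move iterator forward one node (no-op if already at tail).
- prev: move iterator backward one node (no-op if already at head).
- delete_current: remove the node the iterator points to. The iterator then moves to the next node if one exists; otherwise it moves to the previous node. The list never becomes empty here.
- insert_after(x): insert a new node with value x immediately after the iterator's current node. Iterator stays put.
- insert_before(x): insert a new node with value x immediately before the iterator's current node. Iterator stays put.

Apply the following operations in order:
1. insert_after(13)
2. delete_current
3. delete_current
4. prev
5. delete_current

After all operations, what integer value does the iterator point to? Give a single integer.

After 1 (insert_after(13)): list=[8, 13, 1, 5, 3] cursor@8
After 2 (delete_current): list=[13, 1, 5, 3] cursor@13
After 3 (delete_current): list=[1, 5, 3] cursor@1
After 4 (prev): list=[1, 5, 3] cursor@1
After 5 (delete_current): list=[5, 3] cursor@5

Answer: 5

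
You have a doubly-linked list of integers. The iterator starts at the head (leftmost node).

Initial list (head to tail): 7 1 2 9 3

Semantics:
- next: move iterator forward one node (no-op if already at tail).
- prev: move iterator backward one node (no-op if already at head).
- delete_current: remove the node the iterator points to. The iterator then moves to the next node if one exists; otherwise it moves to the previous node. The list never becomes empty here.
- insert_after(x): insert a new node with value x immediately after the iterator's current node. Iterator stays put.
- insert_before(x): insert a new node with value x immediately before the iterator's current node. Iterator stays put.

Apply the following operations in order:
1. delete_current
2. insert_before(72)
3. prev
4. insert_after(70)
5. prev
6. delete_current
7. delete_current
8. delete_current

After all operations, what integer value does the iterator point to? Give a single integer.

Answer: 2

Derivation:
After 1 (delete_current): list=[1, 2, 9, 3] cursor@1
After 2 (insert_before(72)): list=[72, 1, 2, 9, 3] cursor@1
After 3 (prev): list=[72, 1, 2, 9, 3] cursor@72
After 4 (insert_after(70)): list=[72, 70, 1, 2, 9, 3] cursor@72
After 5 (prev): list=[72, 70, 1, 2, 9, 3] cursor@72
After 6 (delete_current): list=[70, 1, 2, 9, 3] cursor@70
After 7 (delete_current): list=[1, 2, 9, 3] cursor@1
After 8 (delete_current): list=[2, 9, 3] cursor@2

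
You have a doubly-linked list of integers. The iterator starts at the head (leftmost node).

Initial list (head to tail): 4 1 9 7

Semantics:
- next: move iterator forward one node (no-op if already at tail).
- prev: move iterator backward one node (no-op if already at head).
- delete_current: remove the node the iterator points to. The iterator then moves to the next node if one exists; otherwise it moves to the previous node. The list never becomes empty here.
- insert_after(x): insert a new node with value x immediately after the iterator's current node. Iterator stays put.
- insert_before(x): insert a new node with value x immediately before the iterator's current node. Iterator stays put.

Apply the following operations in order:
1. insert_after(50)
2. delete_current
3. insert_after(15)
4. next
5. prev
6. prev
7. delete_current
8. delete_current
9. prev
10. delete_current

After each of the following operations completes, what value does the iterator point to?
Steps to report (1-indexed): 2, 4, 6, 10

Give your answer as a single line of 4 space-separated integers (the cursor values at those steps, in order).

After 1 (insert_after(50)): list=[4, 50, 1, 9, 7] cursor@4
After 2 (delete_current): list=[50, 1, 9, 7] cursor@50
After 3 (insert_after(15)): list=[50, 15, 1, 9, 7] cursor@50
After 4 (next): list=[50, 15, 1, 9, 7] cursor@15
After 5 (prev): list=[50, 15, 1, 9, 7] cursor@50
After 6 (prev): list=[50, 15, 1, 9, 7] cursor@50
After 7 (delete_current): list=[15, 1, 9, 7] cursor@15
After 8 (delete_current): list=[1, 9, 7] cursor@1
After 9 (prev): list=[1, 9, 7] cursor@1
After 10 (delete_current): list=[9, 7] cursor@9

Answer: 50 15 50 9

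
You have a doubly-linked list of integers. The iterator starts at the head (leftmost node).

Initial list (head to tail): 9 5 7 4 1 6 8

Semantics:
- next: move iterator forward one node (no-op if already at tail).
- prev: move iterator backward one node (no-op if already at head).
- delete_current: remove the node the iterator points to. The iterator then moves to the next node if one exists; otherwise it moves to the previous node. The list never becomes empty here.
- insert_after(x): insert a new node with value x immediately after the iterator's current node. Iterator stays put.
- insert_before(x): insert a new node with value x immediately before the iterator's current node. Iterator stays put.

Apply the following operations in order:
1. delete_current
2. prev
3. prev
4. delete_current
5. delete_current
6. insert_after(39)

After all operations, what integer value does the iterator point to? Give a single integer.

After 1 (delete_current): list=[5, 7, 4, 1, 6, 8] cursor@5
After 2 (prev): list=[5, 7, 4, 1, 6, 8] cursor@5
After 3 (prev): list=[5, 7, 4, 1, 6, 8] cursor@5
After 4 (delete_current): list=[7, 4, 1, 6, 8] cursor@7
After 5 (delete_current): list=[4, 1, 6, 8] cursor@4
After 6 (insert_after(39)): list=[4, 39, 1, 6, 8] cursor@4

Answer: 4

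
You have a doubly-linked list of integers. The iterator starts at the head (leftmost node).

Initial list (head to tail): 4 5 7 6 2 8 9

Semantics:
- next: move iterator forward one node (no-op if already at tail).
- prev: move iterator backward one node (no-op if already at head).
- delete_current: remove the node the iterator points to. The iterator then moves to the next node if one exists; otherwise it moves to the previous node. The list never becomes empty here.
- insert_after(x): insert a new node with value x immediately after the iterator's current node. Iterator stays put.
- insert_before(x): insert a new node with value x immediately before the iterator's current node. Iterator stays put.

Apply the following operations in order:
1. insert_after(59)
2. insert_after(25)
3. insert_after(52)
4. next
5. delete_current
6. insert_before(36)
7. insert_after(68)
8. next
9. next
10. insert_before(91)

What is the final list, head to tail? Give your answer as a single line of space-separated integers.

Answer: 4 36 25 68 91 59 5 7 6 2 8 9

Derivation:
After 1 (insert_after(59)): list=[4, 59, 5, 7, 6, 2, 8, 9] cursor@4
After 2 (insert_after(25)): list=[4, 25, 59, 5, 7, 6, 2, 8, 9] cursor@4
After 3 (insert_after(52)): list=[4, 52, 25, 59, 5, 7, 6, 2, 8, 9] cursor@4
After 4 (next): list=[4, 52, 25, 59, 5, 7, 6, 2, 8, 9] cursor@52
After 5 (delete_current): list=[4, 25, 59, 5, 7, 6, 2, 8, 9] cursor@25
After 6 (insert_before(36)): list=[4, 36, 25, 59, 5, 7, 6, 2, 8, 9] cursor@25
After 7 (insert_after(68)): list=[4, 36, 25, 68, 59, 5, 7, 6, 2, 8, 9] cursor@25
After 8 (next): list=[4, 36, 25, 68, 59, 5, 7, 6, 2, 8, 9] cursor@68
After 9 (next): list=[4, 36, 25, 68, 59, 5, 7, 6, 2, 8, 9] cursor@59
After 10 (insert_before(91)): list=[4, 36, 25, 68, 91, 59, 5, 7, 6, 2, 8, 9] cursor@59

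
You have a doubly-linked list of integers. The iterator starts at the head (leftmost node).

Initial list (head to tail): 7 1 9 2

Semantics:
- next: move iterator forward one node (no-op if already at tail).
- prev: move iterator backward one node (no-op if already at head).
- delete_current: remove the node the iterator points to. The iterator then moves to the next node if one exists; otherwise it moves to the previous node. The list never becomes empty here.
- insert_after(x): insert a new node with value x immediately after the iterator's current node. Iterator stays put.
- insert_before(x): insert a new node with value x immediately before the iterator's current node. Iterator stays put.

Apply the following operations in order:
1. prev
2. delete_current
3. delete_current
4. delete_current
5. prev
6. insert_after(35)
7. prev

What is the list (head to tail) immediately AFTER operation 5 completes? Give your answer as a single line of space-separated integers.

After 1 (prev): list=[7, 1, 9, 2] cursor@7
After 2 (delete_current): list=[1, 9, 2] cursor@1
After 3 (delete_current): list=[9, 2] cursor@9
After 4 (delete_current): list=[2] cursor@2
After 5 (prev): list=[2] cursor@2

Answer: 2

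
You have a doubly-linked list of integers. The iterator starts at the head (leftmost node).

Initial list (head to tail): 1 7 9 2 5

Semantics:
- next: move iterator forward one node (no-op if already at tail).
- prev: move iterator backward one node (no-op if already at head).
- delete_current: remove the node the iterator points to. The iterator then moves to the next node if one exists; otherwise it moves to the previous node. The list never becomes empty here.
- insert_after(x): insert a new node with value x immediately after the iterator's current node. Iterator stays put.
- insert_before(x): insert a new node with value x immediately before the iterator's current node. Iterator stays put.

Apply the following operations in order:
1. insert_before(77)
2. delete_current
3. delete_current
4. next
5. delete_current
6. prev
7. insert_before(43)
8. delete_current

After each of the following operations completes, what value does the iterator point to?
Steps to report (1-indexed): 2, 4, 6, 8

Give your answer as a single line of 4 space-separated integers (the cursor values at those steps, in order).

Answer: 7 2 9 5

Derivation:
After 1 (insert_before(77)): list=[77, 1, 7, 9, 2, 5] cursor@1
After 2 (delete_current): list=[77, 7, 9, 2, 5] cursor@7
After 3 (delete_current): list=[77, 9, 2, 5] cursor@9
After 4 (next): list=[77, 9, 2, 5] cursor@2
After 5 (delete_current): list=[77, 9, 5] cursor@5
After 6 (prev): list=[77, 9, 5] cursor@9
After 7 (insert_before(43)): list=[77, 43, 9, 5] cursor@9
After 8 (delete_current): list=[77, 43, 5] cursor@5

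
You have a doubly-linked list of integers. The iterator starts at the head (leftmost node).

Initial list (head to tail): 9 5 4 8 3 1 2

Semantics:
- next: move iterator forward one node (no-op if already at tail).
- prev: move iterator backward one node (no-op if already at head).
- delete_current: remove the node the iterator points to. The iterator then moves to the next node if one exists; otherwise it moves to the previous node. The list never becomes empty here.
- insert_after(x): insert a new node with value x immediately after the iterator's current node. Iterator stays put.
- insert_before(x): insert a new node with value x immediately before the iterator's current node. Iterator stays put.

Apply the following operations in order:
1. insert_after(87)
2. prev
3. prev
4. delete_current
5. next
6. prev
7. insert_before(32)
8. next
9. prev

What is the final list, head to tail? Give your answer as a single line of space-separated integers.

Answer: 32 87 5 4 8 3 1 2

Derivation:
After 1 (insert_after(87)): list=[9, 87, 5, 4, 8, 3, 1, 2] cursor@9
After 2 (prev): list=[9, 87, 5, 4, 8, 3, 1, 2] cursor@9
After 3 (prev): list=[9, 87, 5, 4, 8, 3, 1, 2] cursor@9
After 4 (delete_current): list=[87, 5, 4, 8, 3, 1, 2] cursor@87
After 5 (next): list=[87, 5, 4, 8, 3, 1, 2] cursor@5
After 6 (prev): list=[87, 5, 4, 8, 3, 1, 2] cursor@87
After 7 (insert_before(32)): list=[32, 87, 5, 4, 8, 3, 1, 2] cursor@87
After 8 (next): list=[32, 87, 5, 4, 8, 3, 1, 2] cursor@5
After 9 (prev): list=[32, 87, 5, 4, 8, 3, 1, 2] cursor@87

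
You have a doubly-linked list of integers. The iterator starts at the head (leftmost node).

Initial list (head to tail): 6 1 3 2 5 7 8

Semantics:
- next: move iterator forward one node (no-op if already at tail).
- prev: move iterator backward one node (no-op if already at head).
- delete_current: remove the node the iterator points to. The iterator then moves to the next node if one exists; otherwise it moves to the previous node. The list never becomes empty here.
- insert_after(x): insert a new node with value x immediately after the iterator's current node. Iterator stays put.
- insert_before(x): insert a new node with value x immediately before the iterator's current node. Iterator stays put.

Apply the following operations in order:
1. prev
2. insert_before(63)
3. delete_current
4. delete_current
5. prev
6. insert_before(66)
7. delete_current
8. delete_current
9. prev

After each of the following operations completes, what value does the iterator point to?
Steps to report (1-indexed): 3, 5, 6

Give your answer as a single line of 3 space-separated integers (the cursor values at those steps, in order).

Answer: 1 63 63

Derivation:
After 1 (prev): list=[6, 1, 3, 2, 5, 7, 8] cursor@6
After 2 (insert_before(63)): list=[63, 6, 1, 3, 2, 5, 7, 8] cursor@6
After 3 (delete_current): list=[63, 1, 3, 2, 5, 7, 8] cursor@1
After 4 (delete_current): list=[63, 3, 2, 5, 7, 8] cursor@3
After 5 (prev): list=[63, 3, 2, 5, 7, 8] cursor@63
After 6 (insert_before(66)): list=[66, 63, 3, 2, 5, 7, 8] cursor@63
After 7 (delete_current): list=[66, 3, 2, 5, 7, 8] cursor@3
After 8 (delete_current): list=[66, 2, 5, 7, 8] cursor@2
After 9 (prev): list=[66, 2, 5, 7, 8] cursor@66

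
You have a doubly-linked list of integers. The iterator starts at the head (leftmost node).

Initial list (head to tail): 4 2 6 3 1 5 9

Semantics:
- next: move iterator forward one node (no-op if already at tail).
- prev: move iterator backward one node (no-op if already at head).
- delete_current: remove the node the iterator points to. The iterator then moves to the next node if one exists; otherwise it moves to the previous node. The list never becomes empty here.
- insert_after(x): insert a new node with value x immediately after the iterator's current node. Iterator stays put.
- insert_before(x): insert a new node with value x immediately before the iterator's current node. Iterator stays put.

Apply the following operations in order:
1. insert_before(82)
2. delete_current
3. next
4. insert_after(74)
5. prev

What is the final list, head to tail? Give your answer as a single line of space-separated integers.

Answer: 82 2 6 74 3 1 5 9

Derivation:
After 1 (insert_before(82)): list=[82, 4, 2, 6, 3, 1, 5, 9] cursor@4
After 2 (delete_current): list=[82, 2, 6, 3, 1, 5, 9] cursor@2
After 3 (next): list=[82, 2, 6, 3, 1, 5, 9] cursor@6
After 4 (insert_after(74)): list=[82, 2, 6, 74, 3, 1, 5, 9] cursor@6
After 5 (prev): list=[82, 2, 6, 74, 3, 1, 5, 9] cursor@2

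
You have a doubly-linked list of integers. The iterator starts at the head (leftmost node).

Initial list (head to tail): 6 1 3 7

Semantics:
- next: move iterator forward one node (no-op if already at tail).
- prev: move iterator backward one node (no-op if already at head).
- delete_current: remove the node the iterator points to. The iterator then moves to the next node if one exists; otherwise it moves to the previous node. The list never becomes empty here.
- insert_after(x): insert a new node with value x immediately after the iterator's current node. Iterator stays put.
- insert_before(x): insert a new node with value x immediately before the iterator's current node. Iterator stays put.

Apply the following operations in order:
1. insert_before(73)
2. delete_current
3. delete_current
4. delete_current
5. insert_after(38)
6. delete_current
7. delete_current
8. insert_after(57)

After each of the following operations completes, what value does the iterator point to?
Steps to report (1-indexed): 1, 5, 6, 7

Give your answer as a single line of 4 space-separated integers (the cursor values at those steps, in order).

After 1 (insert_before(73)): list=[73, 6, 1, 3, 7] cursor@6
After 2 (delete_current): list=[73, 1, 3, 7] cursor@1
After 3 (delete_current): list=[73, 3, 7] cursor@3
After 4 (delete_current): list=[73, 7] cursor@7
After 5 (insert_after(38)): list=[73, 7, 38] cursor@7
After 6 (delete_current): list=[73, 38] cursor@38
After 7 (delete_current): list=[73] cursor@73
After 8 (insert_after(57)): list=[73, 57] cursor@73

Answer: 6 7 38 73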